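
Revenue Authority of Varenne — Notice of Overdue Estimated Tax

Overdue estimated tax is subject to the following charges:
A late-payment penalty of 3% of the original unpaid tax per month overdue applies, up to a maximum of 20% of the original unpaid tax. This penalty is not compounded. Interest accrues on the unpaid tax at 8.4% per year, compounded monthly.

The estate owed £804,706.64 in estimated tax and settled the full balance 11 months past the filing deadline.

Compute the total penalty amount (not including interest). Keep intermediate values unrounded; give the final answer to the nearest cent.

£160,941.33

Penalty (uncapped): 11 × 3% × £804,706.64 = £265,553.19…; cap = 20% × £804,706.64 = £160,941.33… → penalty = £160,941.33…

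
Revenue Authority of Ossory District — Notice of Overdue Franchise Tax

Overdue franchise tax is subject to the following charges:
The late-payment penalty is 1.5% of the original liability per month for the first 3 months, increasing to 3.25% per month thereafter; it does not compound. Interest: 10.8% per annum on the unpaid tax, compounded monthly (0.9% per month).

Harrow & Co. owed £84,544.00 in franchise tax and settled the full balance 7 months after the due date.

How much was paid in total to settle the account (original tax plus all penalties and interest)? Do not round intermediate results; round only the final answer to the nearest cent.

£104,811.46

Penalty, months 1–3: 3 × 1.5% × £84,544.00 = £3,804.48
Penalty, months 4–7: 4 × 3.25% × £84,544.00 = £10,990.72
Interest: £84,544.00 × ((1 + 0.009)^7 − 1) = £84,544.00 × 0.0647267… = £5,472.2580…
Total = £84,544.00 + £14,795.2000 + £5,472.2580… = £104,811.46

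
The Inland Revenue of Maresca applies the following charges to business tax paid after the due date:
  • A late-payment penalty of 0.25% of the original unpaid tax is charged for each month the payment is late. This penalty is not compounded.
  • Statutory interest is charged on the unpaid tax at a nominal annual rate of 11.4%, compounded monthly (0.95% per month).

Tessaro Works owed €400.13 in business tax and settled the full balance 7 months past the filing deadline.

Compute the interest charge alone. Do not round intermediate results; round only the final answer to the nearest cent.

€27.38

Interest: €400.13 × ((1 + 0.0095)^7 − 1) = €400.13 × 0.0684255… = €27.3791…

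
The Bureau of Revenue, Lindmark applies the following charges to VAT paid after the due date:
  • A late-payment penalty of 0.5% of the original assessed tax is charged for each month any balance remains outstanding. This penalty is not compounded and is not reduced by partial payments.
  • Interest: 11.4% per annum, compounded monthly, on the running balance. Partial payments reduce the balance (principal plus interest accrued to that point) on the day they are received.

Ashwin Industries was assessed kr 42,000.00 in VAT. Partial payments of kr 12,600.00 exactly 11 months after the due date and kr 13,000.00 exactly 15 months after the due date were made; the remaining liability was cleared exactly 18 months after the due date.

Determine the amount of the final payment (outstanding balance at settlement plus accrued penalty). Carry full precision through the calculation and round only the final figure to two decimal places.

kr 26,736.21

Monthly rate = 11.4% ÷ 12 = 0.95%
Balance at month 11: kr 42,000.0000 × (1 + 0.0095)^11 = kr 46,603.5335…
After kr 12,600.00 payment: kr 46,603.5335… − kr 12,600.00 = kr 34,003.5335…
Balance at month 15: kr 34,003.5335… × (1 + 0.0095)^4 = kr 35,314.1976…
After kr 13,000.00 payment: kr 35,314.1976… − kr 13,000.00 = kr 22,314.1976…
Balance at month 18: kr 22,314.1976… × (1 + 0.0095)^3 = kr 22,956.2129…
Penalty: 18 × 0.5% × kr 42,000.00 = kr 3,780.00
Final settlement = outstanding balance + penalty = kr 22,956.2129… + kr 3,780.00 = kr 26,736.21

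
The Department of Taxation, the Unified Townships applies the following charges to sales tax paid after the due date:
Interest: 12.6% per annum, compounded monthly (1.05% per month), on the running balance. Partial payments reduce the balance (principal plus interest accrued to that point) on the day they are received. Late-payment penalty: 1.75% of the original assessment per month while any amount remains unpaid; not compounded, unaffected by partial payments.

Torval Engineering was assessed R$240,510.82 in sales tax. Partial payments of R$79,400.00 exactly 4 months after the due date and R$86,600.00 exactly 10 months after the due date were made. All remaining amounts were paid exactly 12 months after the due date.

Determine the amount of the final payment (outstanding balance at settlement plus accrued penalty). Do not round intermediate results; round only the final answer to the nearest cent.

Balance at month 4: R$240,510.8200 × (1 + 0.0105)^4 = R$250,772.4890…
After R$79,400.00 payment: R$250,772.4890… − R$79,400.00 = R$171,372.4890…
Balance at month 10: R$171,372.4890… × (1 + 0.0105)^6 = R$182,456.3621…
After R$86,600.00 payment: R$182,456.3621… − R$86,600.00 = R$95,856.3621…
Balance at month 12: R$95,856.3621… × (1 + 0.0105)^2 = R$97,879.9139…
Penalty: 12 × 1.75% × R$240,510.82 = R$50,507.27…
Final settlement = outstanding balance + penalty = R$97,879.9139… + R$50,507.27… = R$148,387.19

R$148,387.19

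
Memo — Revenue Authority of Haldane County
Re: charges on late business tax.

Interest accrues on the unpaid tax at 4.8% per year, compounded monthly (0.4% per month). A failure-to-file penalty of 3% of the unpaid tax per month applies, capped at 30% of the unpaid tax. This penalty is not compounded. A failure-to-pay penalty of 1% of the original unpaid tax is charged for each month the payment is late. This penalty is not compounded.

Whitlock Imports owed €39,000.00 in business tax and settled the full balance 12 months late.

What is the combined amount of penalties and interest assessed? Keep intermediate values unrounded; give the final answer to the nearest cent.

Failure-to-file: 12 × 3% × €39,000.00 = €14,040.00, capped at 30% × €39,000.00 = €11,700.00
Failure-to-pay penalty: 12 × 1% × €39,000.00 = €4,680.00
Interest: €39,000.00 × ((1 + 0.004)^12 − 1) = €39,000.00 × 0.0490702… = €1,913.7381…
Penalties + interest = €16,380.0000 + €1,913.7381… = €18,293.74

€18,293.74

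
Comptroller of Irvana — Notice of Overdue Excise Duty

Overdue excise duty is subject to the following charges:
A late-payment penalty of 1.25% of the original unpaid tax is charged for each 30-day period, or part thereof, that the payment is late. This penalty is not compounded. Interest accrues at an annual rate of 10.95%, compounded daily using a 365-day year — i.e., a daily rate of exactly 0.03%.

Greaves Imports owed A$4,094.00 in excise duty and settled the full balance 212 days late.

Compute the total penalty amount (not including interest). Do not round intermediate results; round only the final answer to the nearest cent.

Penalty periods: ⌈212/30⌉ = 8; penalty = 8 × 1.25% × A$4,094.00 = A$409.40

A$409.40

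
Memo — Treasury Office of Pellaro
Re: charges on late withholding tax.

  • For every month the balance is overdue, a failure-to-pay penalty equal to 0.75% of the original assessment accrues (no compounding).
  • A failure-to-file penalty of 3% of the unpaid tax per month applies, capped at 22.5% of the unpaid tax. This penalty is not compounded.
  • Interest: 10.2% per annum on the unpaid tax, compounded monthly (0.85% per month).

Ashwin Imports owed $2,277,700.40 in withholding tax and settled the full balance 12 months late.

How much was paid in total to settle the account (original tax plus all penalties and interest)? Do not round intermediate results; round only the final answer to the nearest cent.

Failure-to-file: 12 × 3% × $2,277,700.40 = $819,972.14…, capped at 22.5% × $2,277,700.40 = $512,482.59
Failure-to-pay penalty: 12 × 0.75% × $2,277,700.40 = $204,993.04…
Interest: $2,277,700.40 × ((1 + 0.0085)^12 − 1) = $2,277,700.40 × 0.1069062… = $243,500.3558…
Total = $2,277,700.40 + $717,475.6260 + $243,500.3558… = $3,238,676.38

$3,238,676.38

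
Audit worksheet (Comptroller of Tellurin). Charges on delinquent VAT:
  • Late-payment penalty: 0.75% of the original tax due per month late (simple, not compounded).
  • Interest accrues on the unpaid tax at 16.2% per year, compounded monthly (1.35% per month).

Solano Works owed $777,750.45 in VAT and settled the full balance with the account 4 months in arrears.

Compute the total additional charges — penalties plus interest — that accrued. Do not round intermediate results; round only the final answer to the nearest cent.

Late-payment penalty = 0.75% × $777,750.45 × 4 mo = $23,332.51…
Interest: $777,750.45 × ((1 + 0.0135)^4 − 1) = $777,750.45 × 0.0551034… = $42,856.6745…
Penalties + interest = $23,332.5135 + $42,856.6745… = $66,189.19

$66,189.19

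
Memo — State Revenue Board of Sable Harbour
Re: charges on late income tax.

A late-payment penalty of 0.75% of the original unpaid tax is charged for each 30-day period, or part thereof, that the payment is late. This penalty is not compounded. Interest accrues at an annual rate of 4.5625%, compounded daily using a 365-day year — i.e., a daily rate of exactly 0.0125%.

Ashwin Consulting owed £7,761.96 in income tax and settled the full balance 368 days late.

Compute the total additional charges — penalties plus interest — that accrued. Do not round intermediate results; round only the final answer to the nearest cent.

£1,122.16

Penalty periods: ⌈368/30⌉ = 13; penalty = 13 × 0.75% × £7,761.96 = £756.79…
Interest: £7,761.96 × ((1 + 0.000125)^368 − 1) = £7,761.96 × 0.04707140… = £365.3663…
Penalties + interest = £756.7911 + £365.3663… = £1,122.16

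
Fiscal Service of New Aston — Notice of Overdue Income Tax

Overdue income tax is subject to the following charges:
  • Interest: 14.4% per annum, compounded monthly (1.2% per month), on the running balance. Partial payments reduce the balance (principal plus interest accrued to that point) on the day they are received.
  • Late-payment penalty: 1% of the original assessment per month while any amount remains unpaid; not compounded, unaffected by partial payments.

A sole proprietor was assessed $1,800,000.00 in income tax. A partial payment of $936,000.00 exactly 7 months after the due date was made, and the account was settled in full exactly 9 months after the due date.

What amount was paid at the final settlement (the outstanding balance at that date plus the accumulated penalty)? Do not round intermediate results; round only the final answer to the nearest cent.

Balance at month 7: $1,800,000.0000 × (1 + 0.012)^7 = $1,956,753.3798…
After $936,000.00 payment: $1,956,753.3798… − $936,000.00 = $1,020,753.3798…
Balance at month 9: $1,020,753.3798… × (1 + 0.012)^2 = $1,045,398.4494…
Penalty: 9 × 1% × $1,800,000.00 = $162,000.00
Final settlement = outstanding balance + penalty = $1,045,398.4494… + $162,000.00 = $1,207,398.45

$1,207,398.45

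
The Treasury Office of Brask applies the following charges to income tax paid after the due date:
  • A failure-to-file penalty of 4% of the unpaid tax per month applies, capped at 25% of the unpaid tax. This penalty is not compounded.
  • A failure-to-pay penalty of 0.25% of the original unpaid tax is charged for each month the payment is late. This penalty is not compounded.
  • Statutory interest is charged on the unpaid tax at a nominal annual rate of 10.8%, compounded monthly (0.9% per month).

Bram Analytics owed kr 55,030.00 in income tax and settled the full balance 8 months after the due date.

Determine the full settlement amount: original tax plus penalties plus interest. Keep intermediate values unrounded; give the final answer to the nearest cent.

Failure-to-file: 8 × 4% × kr 55,030.00 = kr 17,609.60, capped at 25% × kr 55,030.00 = kr 13,757.50
Failure-to-pay penalty: 8 × 0.25% × kr 55,030.00 = kr 1,100.60
Interest: kr 55,030.00 × ((1 + 0.009)^8 − 1) = kr 55,030.00 × 0.0743093… = kr 4,089.2400…
Total = kr 55,030.00 + kr 14,858.1000 + kr 4,089.2400… = kr 73,977.34

kr 73,977.34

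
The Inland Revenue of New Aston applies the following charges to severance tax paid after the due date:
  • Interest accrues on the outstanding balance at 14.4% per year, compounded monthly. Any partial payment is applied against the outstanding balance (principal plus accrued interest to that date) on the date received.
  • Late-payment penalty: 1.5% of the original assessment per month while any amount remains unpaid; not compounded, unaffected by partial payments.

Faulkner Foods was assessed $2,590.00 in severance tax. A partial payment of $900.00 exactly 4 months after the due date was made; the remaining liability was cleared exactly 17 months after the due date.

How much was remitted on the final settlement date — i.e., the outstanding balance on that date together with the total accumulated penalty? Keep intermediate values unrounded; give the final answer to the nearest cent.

Monthly rate = 14.4% ÷ 12 = 1.2%
Balance at month 4: $2,590.0000 × (1 + 0.012)^4 = $2,716.5757…
After $900.00 payment: $2,716.5757… − $900.00 = $1,816.5757…
Balance at month 17: $1,816.5757… × (1 + 0.012)^13 = $2,121.2906…
Penalty: 17 × 1.5% × $2,590.00 = $660.45
Final settlement = outstanding balance + penalty = $2,121.2906… + $660.45 = $2,781.74

$2,781.74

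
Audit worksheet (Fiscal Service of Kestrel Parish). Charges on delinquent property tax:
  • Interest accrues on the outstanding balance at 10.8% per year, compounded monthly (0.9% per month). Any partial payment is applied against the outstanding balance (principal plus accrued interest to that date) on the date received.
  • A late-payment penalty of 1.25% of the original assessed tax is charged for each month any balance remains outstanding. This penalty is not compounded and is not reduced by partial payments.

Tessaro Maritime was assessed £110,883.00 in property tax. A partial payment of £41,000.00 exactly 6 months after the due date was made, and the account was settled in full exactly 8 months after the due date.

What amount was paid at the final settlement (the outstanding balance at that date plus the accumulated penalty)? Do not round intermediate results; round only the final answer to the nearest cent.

£88,469.62

Balance at month 6: £110,883.0000 × (1 + 0.009)^6 = £117,007.0325…
After £41,000.00 payment: £117,007.0325… − £41,000.00 = £76,007.0325…
Balance at month 8: £76,007.0325… × (1 + 0.009)^2 = £77,381.3156…
Penalty: 8 × 1.25% × £110,883.00 = £11,088.30
Final settlement = outstanding balance + penalty = £77,381.3156… + £11,088.30 = £88,469.62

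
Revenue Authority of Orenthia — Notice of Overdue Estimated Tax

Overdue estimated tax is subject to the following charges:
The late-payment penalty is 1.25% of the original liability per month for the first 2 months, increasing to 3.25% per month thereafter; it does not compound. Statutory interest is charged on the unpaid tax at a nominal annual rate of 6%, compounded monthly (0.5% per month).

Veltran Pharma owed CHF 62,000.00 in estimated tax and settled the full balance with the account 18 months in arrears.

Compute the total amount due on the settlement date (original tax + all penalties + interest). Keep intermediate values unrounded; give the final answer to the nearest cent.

Penalty, months 1–2: 2 × 1.25% × CHF 62,000.00 = CHF 1,550.00
Penalty, months 3–18: 16 × 3.25% × CHF 62,000.00 = CHF 32,240.00
Interest: CHF 62,000.00 × ((1 + 0.005)^18 − 1) = CHF 62,000.00 × 0.0939289… = CHF 5,823.5943…
Total = CHF 62,000.00 + CHF 33,790.0000 + CHF 5,823.5943… = CHF 101,613.59

CHF 101,613.59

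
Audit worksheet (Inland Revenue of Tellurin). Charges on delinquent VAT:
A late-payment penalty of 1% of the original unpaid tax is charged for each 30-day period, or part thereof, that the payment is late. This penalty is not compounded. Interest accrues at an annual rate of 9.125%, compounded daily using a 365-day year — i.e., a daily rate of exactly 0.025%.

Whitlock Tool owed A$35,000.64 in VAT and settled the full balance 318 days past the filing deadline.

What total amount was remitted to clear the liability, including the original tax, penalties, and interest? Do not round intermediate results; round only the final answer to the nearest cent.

Penalty periods: ⌈318/30⌉ = 11; penalty = 11 × 1% × A$35,000.64 = A$3,850.07…
Interest: A$35,000.64 × ((1 + 0.00025)^318 − 1) = A$35,000.64 × 0.08273480… = A$2,895.7710…
Total = A$35,000.64 + A$3,850.0704 + A$2,895.7710… = A$41,746.48

A$41,746.48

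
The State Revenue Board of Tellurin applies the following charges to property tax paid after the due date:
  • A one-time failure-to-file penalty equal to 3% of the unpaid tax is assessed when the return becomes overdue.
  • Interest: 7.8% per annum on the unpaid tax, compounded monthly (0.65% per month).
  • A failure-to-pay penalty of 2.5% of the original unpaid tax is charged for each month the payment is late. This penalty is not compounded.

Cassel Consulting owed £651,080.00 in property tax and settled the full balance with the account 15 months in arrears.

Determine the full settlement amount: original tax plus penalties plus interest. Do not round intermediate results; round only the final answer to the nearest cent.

Failure-to-file penalty: 3% × £651,080.00 = £19,532.40
Failure-to-pay penalty: 15 × 2.5% × £651,080.00 = £244,155.00
Interest: £651,080.00 × ((1 + 0.0065)^15 − 1) = £651,080.00 × 0.1020637… = £66,451.6183…
Total = £651,080.00 + £263,687.4000 + £66,451.6183… = £981,219.02

£981,219.02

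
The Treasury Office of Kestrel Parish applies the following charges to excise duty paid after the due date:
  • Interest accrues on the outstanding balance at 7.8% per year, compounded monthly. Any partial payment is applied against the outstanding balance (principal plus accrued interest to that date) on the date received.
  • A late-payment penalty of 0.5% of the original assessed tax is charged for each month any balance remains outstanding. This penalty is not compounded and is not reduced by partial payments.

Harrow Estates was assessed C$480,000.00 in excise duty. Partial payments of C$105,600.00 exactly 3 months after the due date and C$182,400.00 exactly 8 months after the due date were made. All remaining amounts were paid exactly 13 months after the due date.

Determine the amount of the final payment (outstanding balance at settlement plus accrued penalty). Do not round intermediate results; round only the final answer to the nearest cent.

C$252,306.30

Monthly rate = 7.8% ÷ 12 = 0.65%
Balance at month 3: C$480,000.0000 × (1 + 0.0065)^3 = C$489,420.9718…
After C$105,600.00 payment: C$489,420.9718… − C$105,600.00 = C$383,820.9718…
Balance at month 8: C$383,820.9718… × (1 + 0.0065)^5 = C$396,458.3753…
After C$182,400.00 payment: C$396,458.3753… − C$182,400.00 = C$214,058.3753…
Balance at month 13: C$214,058.3753… × (1 + 0.0065)^5 = C$221,106.3019…
Penalty: 13 × 0.5% × C$480,000.00 = C$31,200.00
Final settlement = outstanding balance + penalty = C$221,106.3019… + C$31,200.00 = C$252,306.30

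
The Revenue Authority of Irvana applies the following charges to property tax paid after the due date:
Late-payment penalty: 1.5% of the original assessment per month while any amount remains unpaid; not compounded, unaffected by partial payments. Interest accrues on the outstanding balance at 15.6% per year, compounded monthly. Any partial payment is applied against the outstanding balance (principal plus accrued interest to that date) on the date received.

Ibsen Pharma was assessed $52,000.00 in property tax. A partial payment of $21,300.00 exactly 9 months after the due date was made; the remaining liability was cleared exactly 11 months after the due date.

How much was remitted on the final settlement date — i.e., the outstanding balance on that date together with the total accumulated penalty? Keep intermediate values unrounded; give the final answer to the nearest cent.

$46,661.29

Monthly rate = 15.6% ÷ 12 = 1.3%
Balance at month 9: $52,000.0000 × (1 + 0.013)^9 = $58,410.1541…
After $21,300.00 payment: $58,410.1541… − $21,300.00 = $37,110.1541…
Balance at month 11: $37,110.1541… × (1 + 0.013)^2 = $38,081.2897…
Penalty: 11 × 1.5% × $52,000.00 = $8,580.00
Final settlement = outstanding balance + penalty = $38,081.2897… + $8,580.00 = $46,661.29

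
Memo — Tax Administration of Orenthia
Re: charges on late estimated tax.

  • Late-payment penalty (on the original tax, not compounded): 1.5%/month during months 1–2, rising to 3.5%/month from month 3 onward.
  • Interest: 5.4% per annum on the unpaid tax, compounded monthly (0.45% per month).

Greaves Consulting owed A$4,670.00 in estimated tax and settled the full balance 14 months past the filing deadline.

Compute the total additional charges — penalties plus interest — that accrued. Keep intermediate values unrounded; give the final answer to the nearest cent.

A$2,404.47

Penalty, months 1–2: 2 × 1.5% × A$4,670.00 = A$140.10
Penalty, months 3–14: 12 × 3.5% × A$4,670.00 = A$1,961.40
Interest: A$4,670.00 × ((1 + 0.0045)^14 − 1) = A$4,670.00 × 0.0648763… = A$302.9725…
Penalties + interest = A$2,101.5000 + A$302.9725… = A$2,404.47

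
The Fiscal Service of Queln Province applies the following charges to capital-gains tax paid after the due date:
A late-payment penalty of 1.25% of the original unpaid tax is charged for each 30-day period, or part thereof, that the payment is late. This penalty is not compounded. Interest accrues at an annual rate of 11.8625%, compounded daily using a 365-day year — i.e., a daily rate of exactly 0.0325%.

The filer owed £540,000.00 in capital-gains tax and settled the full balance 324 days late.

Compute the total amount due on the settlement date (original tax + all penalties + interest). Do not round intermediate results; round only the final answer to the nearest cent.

£674,203.43

Penalty periods: ⌈324/30⌉ = 11; penalty = 11 × 1.25% × £540,000.00 = £74,250.00
Interest: £540,000.00 × ((1 + 0.000325)^324 − 1) = £540,000.00 × 0.11102487… = £59,953.4279…
Total = £540,000.00 + £74,250.0000 + £59,953.4279… = £674,203.43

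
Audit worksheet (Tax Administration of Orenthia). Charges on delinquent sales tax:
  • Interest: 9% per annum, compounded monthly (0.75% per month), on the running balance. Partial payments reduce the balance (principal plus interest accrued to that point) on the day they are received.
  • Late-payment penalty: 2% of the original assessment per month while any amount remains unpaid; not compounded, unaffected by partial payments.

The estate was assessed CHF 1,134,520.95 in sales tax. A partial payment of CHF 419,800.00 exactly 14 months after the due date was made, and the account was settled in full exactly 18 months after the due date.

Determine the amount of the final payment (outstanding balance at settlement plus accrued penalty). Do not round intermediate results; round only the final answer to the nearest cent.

Balance at month 14: CHF 1,134,520.9500 × (1 + 0.0075)^14 = CHF 1,259,630.8465…
After CHF 419,800.00 payment: CHF 1,259,630.8465… − CHF 419,800.00 = CHF 839,830.8465…
Balance at month 18: CHF 839,830.8465… × (1 + 0.0075)^4 = CHF 865,310.6347…
Penalty: 18 × 2% × CHF 1,134,520.95 = CHF 408,427.54…
Final settlement = outstanding balance + penalty = CHF 865,310.6347… + CHF 408,427.54… = CHF 1,273,738.18

CHF 1,273,738.18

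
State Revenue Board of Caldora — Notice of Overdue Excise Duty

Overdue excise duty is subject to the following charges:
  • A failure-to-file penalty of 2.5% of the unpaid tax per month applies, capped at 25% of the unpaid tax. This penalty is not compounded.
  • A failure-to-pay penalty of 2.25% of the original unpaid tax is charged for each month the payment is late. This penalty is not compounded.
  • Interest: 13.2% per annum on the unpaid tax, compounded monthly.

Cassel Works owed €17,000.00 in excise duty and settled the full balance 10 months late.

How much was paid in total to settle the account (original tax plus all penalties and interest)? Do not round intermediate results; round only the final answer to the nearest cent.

Failure-to-file: 10 × 2.5% × €17,000.00 = €4,250.00, capped at 25% × €17,000.00 = €4,250.00
Failure-to-pay penalty: 10 × 2.25% × €17,000.00 = €3,825.00
Interest (13.2%/yr ÷ 12 = 1.1%/month): €17,000.00 × ((1 + 0.011)^10 − 1) = €1,965.3332…
Total = €17,000.00 + €8,075.0000 + €1,965.3332… = €27,040.33

€27,040.33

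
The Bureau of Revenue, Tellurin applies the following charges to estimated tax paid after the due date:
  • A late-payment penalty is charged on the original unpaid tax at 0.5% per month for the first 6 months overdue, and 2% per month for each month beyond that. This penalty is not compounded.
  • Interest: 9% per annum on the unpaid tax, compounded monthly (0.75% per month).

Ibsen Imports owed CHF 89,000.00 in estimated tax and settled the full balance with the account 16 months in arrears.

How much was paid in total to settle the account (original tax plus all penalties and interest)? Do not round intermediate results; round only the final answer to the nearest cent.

Penalty, months 1–6: 6 × 0.5% × CHF 89,000.00 = CHF 2,670.00
Penalty, months 7–16: 10 × 2% × CHF 89,000.00 = CHF 17,800.00
Interest: CHF 89,000.00 × ((1 + 0.0075)^16 − 1) = CHF 89,000.00 × 0.1269921… = CHF 11,302.2981…
Total = CHF 89,000.00 + CHF 20,470.0000 + CHF 11,302.2981… = CHF 120,772.30

CHF 120,772.30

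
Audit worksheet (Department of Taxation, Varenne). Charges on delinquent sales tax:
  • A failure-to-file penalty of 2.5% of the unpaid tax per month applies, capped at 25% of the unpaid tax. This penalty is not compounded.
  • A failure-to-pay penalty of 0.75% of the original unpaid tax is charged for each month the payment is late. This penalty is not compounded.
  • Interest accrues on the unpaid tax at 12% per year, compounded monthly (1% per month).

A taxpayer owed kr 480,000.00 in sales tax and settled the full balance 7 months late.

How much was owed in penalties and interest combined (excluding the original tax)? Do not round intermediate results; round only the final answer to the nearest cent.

kr 143,824.97

Failure-to-file: 7 × 2.5% × kr 480,000.00 = kr 84,000.00 (under the 25% cap)
Failure-to-pay penalty = 0.75% × kr 480,000.00 × 7 mo = kr 25,200.00
Interest: kr 480,000.00 × ((1 + 0.01)^7 − 1) = kr 480,000.00 × 0.0721354… = kr 34,624.9690…
Penalties + interest = kr 109,200.0000 + kr 34,624.9690… = kr 143,824.97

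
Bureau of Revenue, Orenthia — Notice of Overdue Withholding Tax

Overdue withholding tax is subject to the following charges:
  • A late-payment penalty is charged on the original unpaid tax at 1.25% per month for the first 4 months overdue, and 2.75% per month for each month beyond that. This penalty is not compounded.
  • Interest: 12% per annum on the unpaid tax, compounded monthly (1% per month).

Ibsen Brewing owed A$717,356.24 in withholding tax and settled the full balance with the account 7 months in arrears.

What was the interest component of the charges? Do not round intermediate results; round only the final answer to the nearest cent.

A$51,746.74

Interest: A$717,356.24 × ((1 + 0.01)^7 − 1) = A$717,356.24 × 0.0721354… = A$51,746.7450…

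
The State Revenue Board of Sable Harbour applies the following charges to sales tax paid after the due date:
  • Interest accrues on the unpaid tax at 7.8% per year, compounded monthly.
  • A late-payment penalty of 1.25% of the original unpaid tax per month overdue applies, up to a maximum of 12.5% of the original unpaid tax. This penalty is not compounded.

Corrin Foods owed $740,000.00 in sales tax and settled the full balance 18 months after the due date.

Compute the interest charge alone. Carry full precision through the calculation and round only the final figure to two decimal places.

Interest (7.8%/yr ÷ 12 = 0.65%/month): $740,000.00 × ((1 + 0.0065)^18 − 1) = $91,533.4913…

$91,533.49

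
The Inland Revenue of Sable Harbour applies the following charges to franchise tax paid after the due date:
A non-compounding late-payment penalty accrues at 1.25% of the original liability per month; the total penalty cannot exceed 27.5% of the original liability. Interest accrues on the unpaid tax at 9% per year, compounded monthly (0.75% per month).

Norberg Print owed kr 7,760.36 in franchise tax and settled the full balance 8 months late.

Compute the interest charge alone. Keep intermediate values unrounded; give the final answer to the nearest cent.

Interest: kr 7,760.36 × ((1 + 0.0075)^8 − 1) = kr 7,760.36 × 0.0615988… = kr 478.0292…

kr 478.03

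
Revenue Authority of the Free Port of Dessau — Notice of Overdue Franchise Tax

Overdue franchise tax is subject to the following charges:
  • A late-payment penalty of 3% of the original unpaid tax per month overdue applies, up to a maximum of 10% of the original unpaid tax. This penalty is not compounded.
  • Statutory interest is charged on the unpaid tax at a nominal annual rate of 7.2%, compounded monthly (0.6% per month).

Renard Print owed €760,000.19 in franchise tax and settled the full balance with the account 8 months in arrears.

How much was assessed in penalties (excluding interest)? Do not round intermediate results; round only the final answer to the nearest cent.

Penalty (uncapped): 8 × 3% × €760,000.19 = €182,400.05…; cap = 10% × €760,000.19 = €76,000.02… → penalty = €76,000.02…

€76,000.02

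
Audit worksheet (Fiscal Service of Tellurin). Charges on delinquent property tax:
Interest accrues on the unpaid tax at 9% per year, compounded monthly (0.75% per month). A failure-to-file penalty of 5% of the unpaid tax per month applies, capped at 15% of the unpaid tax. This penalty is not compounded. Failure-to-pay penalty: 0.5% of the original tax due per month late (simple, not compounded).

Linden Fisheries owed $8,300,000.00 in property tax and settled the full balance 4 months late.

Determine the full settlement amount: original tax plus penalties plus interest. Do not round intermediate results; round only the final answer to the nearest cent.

Failure-to-file: 4 × 5% × $8,300,000.00 = $1,660,000.00, capped at 15% × $8,300,000.00 = $1,245,000.00
Failure-to-pay penalty: 4 × 0.5% × $8,300,000.00 = $166,000.00
Interest: $8,300,000.00 × ((1 + 0.0075)^4 − 1) = $8,300,000.00 × 0.0303392… = $251,815.2825…
Total = $8,300,000.00 + $1,411,000.0000 + $251,815.2825… = $9,962,815.28

$9,962,815.28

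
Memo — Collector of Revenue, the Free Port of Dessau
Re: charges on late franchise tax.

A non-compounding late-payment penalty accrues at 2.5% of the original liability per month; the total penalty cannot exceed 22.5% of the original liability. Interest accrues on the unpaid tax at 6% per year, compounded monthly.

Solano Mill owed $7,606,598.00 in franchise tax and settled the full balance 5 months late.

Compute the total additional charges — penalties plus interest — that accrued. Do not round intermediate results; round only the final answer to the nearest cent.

$1,142,900.88

Penalty: 5 × 2.5% × $7,606,598.00 = $950,824.75 (below the 22.5% cap of $1,711,484.55)
Interest (6%/yr ÷ 12 = 0.5%/month): $7,606,598.00 × ((1 + 0.005)^5 − 1) = $192,076.1315…
Penalties + interest = $950,824.7500 + $192,076.1315… = $1,142,900.88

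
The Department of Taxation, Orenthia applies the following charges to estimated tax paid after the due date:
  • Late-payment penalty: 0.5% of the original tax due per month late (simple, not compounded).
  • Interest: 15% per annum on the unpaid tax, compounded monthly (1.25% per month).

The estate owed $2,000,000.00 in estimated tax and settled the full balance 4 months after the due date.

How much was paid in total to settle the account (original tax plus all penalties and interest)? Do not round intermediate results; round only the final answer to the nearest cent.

$2,141,890.67

Late-payment penalty: 4 × 0.5% × $2,000,000.00 = $40,000.00
Interest: $2,000,000.00 × ((1 + 0.0125)^4 − 1) = $2,000,000.00 × 0.0509453… = $101,890.6738…
Total = $2,000,000.00 + $40,000.0000 + $101,890.6738… = $2,141,890.67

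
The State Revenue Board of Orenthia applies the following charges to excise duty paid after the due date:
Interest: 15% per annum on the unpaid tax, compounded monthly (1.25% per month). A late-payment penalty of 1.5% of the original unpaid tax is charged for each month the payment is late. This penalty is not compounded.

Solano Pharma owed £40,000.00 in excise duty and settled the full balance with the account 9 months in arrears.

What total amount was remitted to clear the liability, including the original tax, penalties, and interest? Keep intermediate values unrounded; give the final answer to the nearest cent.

£50,131.69

Late-payment penalty: 9 × 1.5% × £40,000.00 = £5,400.00
Interest: £40,000.00 × ((1 + 0.0125)^9 − 1) = £40,000.00 × 0.1182922… = £4,731.6871…
Total = £40,000.00 + £5,400.0000 + £4,731.6871… = £50,131.69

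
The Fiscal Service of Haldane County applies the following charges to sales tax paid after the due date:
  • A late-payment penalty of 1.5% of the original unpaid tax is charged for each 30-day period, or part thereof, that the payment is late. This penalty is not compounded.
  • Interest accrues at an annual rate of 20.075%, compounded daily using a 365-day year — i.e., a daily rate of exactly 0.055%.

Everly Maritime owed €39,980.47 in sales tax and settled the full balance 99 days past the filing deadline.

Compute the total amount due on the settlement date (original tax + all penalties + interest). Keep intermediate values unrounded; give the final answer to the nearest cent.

€44,615.96

Penalty periods: ⌈99/30⌉ = 4; penalty = 4 × 1.5% × €39,980.47 = €2,398.83…
Interest: €39,980.47 × ((1 + 0.00055)^99 − 1) = €39,980.47 × 0.05594387… = €2,236.6623…
Total = €39,980.47 + €2,398.8282 + €2,236.6623… = €44,615.96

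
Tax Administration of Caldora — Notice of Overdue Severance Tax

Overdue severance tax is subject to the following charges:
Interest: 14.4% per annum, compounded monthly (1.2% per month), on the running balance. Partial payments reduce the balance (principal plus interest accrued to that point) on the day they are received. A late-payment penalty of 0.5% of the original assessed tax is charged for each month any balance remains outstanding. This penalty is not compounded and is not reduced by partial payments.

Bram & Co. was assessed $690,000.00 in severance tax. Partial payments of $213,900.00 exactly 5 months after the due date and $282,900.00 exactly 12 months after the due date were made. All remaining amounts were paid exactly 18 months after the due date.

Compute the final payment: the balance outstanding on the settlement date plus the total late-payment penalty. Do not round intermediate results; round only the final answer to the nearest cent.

Balance at month 5: $690,000.0000 × (1 + 0.012)^5 = $732,405.5949…
After $213,900.00 payment: $732,405.5949… − $213,900.00 = $518,505.5949…
Balance at month 12: $518,505.5949… × (1 + 0.012)^7 = $563,659.7641…
After $282,900.00 payment: $563,659.7641… − $282,900.00 = $280,759.7641…
Balance at month 18: $280,759.7641… × (1 + 0.012)^6 = $301,590.6990…
Penalty: 18 × 0.5% × $690,000.00 = $62,100.00
Final settlement = outstanding balance + penalty = $301,590.6990… + $62,100.00 = $363,690.70

$363,690.70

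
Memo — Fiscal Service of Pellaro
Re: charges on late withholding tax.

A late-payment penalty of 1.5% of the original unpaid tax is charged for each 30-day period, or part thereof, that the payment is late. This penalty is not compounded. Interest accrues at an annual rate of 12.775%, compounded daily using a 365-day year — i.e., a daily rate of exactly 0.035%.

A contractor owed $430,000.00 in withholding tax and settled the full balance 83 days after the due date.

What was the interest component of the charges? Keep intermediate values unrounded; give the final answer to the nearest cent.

$12,672.46

Interest: $430,000.00 × ((1 + 0.00035)^83 − 1) = $430,000.00 × 0.02947083… = $12,672.4589…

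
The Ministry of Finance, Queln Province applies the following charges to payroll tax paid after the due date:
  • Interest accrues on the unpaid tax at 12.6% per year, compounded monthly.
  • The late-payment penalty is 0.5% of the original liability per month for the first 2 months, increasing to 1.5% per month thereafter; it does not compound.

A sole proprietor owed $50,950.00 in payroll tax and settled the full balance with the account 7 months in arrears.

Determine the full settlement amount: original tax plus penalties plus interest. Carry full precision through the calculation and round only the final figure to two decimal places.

$59,145.62

Penalty, months 1–2: 2 × 0.5% × $50,950.00 = $509.50
Penalty, months 3–7: 5 × 1.5% × $50,950.00 = $3,821.25
Interest (12.6%/yr ÷ 12 = 1.05%/month): $50,950.00 × ((1 + 0.0105)^7 − 1) = $3,864.8731…
Total = $50,950.00 + $4,330.7500 + $3,864.8731… = $59,145.62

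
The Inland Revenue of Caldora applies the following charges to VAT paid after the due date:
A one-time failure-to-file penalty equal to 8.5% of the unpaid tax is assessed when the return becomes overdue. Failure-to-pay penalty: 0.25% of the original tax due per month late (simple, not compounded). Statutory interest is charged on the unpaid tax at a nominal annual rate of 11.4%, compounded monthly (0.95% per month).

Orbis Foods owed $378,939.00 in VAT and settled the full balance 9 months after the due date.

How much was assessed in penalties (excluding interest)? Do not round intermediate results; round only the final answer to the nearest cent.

$40,735.94

Failure-to-file penalty: 8.5% × $378,939.00 = $32,209.82…
Failure-to-pay penalty: 9 × 0.25% × $378,939.00 = $8,526.13…
Total penalty = $32,209.82… + $8,526.13… = $40,735.94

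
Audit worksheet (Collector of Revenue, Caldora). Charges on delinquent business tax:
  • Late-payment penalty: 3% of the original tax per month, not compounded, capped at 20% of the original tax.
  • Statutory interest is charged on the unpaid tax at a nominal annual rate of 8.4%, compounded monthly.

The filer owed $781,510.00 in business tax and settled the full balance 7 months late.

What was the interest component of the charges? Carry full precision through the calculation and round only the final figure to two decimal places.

Interest (8.4%/yr ÷ 12 = 0.7%/month): $781,510.00 × ((1 + 0.007)^7 − 1) = $39,107.6118…

$39,107.61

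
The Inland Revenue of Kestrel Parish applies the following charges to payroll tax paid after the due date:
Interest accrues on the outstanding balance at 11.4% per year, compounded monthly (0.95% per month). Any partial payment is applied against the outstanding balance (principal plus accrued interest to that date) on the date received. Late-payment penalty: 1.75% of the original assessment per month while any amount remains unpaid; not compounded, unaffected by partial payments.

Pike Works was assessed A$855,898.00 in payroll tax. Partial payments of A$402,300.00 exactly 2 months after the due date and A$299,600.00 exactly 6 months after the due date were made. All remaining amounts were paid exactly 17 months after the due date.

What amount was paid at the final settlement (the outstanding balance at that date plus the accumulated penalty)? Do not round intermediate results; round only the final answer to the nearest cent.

A$463,736.39

Balance at month 2: A$855,898.0000 × (1 + 0.0095)^2 = A$872,237.3068…
After A$402,300.00 payment: A$872,237.3068… − A$402,300.00 = A$469,937.3068…
Balance at month 6: A$469,937.3068… × (1 + 0.0095)^4 = A$488,051.0110…
After A$299,600.00 payment: A$488,051.0110… − A$299,600.00 = A$188,451.0110…
Balance at month 17: A$188,451.0110… × (1 + 0.0095)^11 = A$209,106.7382…
Penalty: 17 × 1.75% × A$855,898.00 = A$254,629.66…
Final settlement = outstanding balance + penalty = A$209,106.7382… + A$254,629.66… = A$463,736.39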